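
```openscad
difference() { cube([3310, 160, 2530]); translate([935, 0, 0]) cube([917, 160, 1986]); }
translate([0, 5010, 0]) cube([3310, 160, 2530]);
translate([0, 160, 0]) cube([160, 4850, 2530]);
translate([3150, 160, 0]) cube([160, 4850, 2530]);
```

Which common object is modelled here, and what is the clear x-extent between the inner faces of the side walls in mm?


A single room. The interior width is 2990 mm.

Four walls enclosing a rectangle with a door in the front wall — a room. Outside width 3310 minus two 160 mm walls gives 2990 mm.


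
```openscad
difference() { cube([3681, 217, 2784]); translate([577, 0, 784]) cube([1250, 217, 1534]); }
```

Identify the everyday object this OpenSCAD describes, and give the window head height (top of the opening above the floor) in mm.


A wall with a window opening. The window head height is 2318 mm.

A wall with a rectangular opening subtracted — a window. Sill at z = 784, opening 1534 mm tall, so the head is at 784 + 1534 = 2318 mm.


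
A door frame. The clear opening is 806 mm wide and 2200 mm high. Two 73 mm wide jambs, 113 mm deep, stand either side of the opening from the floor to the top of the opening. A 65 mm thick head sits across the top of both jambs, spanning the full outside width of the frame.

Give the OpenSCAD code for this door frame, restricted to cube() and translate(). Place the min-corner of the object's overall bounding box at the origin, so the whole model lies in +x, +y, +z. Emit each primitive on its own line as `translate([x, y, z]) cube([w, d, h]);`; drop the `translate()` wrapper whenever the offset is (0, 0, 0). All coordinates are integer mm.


cube([73, 113, 2200]);
translate([879, 0, 0]) cube([73, 113, 2200]);
translate([0, 0, 2200]) cube([952, 113, 65]);


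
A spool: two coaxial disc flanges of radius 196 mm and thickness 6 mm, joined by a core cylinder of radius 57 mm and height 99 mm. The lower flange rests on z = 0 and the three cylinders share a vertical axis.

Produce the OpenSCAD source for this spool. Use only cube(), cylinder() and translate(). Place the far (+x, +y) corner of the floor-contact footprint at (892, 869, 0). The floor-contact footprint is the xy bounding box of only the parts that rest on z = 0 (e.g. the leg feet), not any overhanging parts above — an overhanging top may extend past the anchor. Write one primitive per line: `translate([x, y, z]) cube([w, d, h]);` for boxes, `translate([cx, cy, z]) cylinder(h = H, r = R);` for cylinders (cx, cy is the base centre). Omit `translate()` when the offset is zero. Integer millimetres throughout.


translate([696, 673, 0]) cylinder(h = 6, r = 196);
translate([696, 673, 6]) cylinder(h = 99, r = 57);
translate([696, 673, 105]) cylinder(h = 6, r = 196);


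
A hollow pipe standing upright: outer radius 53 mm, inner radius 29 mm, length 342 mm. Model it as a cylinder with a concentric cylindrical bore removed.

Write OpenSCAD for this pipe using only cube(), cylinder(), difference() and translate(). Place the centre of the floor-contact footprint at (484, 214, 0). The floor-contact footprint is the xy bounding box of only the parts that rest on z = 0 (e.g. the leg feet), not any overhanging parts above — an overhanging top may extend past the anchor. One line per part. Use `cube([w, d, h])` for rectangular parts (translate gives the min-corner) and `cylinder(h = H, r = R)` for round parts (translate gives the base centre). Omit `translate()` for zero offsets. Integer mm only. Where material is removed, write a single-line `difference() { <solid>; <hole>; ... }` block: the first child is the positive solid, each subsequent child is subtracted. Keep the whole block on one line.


difference() { translate([484, 214, 0]) cylinder(h = 342, r = 53); translate([484, 214, 0]) cylinder(h = 342, r = 29); }


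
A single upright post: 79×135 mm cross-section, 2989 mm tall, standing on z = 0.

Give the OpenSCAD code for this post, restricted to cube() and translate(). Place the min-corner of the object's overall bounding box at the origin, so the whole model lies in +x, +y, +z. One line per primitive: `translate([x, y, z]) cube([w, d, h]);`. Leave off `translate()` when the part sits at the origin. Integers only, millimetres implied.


cube([79, 135, 2989]);


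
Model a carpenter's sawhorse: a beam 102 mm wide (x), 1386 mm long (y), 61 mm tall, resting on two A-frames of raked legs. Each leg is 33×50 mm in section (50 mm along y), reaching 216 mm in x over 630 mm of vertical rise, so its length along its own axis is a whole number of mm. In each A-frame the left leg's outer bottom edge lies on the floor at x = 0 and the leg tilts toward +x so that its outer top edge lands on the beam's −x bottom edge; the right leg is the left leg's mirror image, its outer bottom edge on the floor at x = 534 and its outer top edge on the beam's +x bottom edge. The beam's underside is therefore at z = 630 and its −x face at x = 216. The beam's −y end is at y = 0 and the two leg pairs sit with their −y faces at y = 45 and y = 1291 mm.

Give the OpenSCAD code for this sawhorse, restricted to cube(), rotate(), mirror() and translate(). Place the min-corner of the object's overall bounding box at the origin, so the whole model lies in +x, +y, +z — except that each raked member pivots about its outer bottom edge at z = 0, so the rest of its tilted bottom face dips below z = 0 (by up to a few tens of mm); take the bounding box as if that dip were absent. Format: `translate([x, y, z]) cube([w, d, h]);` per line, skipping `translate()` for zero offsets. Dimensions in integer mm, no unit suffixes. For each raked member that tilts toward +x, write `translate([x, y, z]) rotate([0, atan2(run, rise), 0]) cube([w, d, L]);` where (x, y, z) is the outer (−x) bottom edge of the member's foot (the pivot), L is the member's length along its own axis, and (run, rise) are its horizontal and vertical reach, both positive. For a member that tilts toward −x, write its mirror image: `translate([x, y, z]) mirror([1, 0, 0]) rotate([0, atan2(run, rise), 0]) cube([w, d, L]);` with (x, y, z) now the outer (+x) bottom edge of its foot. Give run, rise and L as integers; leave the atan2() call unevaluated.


// leg length = √(216² + 630²) = 666
// right-leg outer foot x = 2·216 + 102 = 534
// beam min-corner = (216, 0, 630)
translate([216, 0, 630]) cube([102, 1386, 61]);
translate([0, 45, 0]) rotate([0, atan2(216, 630), 0]) cube([33, 50, 666]);
translate([534, 45, 0]) mirror([1, 0, 0]) rotate([0, atan2(216, 630), 0]) cube([33, 50, 666]);
translate([0, 1291, 0]) rotate([0, atan2(216, 630), 0]) cube([33, 50, 666]);
translate([534, 1291, 0]) mirror([1, 0, 0]) rotate([0, atan2(216, 630), 0]) cube([33, 50, 666]);


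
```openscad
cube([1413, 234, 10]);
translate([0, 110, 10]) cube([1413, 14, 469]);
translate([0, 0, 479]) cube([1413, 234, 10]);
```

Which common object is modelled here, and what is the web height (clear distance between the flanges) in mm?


An I-beam. The web height is 469 mm.

Two wide flanges with a thin centred web — an I-beam. Overall 489 mm minus two 10 mm flanges gives a web of 489 − 2·10 = 469 mm.


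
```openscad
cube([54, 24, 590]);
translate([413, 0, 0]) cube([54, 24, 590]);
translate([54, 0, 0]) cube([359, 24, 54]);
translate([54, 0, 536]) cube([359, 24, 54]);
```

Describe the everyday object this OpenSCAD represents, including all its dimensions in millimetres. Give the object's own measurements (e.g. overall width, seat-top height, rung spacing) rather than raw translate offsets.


A rectangular picture frame lying in the x–z plane (depth along y). The opening is 359 mm wide (x) by 482 mm tall (z), surrounded by a border 54 mm wide on all four sides. The frame is 24 mm deep and is made of two full-height vertical stiles with two horizontal rails fitted between them.


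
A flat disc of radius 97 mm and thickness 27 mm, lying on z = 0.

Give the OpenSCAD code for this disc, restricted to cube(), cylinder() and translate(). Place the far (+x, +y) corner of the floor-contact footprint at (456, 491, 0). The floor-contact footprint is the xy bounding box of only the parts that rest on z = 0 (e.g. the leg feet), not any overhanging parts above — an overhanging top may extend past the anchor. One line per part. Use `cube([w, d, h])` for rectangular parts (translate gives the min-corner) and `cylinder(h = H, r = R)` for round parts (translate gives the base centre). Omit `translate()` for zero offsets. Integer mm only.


translate([359, 394, 0]) cylinder(h = 27, r = 97);


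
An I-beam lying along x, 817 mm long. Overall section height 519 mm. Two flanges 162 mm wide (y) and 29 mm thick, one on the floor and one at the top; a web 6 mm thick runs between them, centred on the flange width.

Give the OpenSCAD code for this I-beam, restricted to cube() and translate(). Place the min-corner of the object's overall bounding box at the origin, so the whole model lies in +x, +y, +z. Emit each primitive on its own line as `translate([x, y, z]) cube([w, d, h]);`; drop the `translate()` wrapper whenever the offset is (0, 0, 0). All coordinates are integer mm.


cube([817, 162, 29]);
translate([0, 78, 29]) cube([817, 6, 461]);
translate([0, 0, 490]) cube([817, 162, 29]);


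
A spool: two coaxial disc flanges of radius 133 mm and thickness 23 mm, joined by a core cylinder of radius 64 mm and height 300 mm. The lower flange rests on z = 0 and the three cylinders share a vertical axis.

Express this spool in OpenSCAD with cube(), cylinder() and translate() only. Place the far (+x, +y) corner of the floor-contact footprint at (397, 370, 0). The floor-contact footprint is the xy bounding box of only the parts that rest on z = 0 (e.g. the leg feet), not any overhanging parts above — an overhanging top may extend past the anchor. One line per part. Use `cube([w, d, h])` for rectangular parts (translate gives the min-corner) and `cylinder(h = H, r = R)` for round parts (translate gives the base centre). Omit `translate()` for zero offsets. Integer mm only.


translate([264, 237, 0]) cylinder(h = 23, r = 133);
translate([264, 237, 23]) cylinder(h = 300, r = 64);
translate([264, 237, 323]) cylinder(h = 23, r = 133);


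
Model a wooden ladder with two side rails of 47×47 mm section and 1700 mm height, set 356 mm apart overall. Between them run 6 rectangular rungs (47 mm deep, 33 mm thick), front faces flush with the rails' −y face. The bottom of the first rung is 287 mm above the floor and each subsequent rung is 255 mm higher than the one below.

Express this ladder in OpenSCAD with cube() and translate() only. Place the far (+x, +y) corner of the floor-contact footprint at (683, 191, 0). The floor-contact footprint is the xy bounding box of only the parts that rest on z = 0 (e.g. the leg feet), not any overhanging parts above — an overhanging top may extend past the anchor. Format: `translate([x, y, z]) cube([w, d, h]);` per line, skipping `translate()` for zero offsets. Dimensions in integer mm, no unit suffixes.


// rung span = 356 - 2*47 = 262
// rung[k] z = 287 + k*255
translate([327, 144, 0]) cube([47, 47, 1700]);
translate([636, 144, 0]) cube([47, 47, 1700]);
translate([374, 144, 287]) cube([262, 47, 33]);
translate([374, 144, 542]) cube([262, 47, 33]);
translate([374, 144, 797]) cube([262, 47, 33]);
translate([374, 144, 1052]) cube([262, 47, 33]);
translate([374, 144, 1307]) cube([262, 47, 33]);
translate([374, 144, 1562]) cube([262, 47, 33]);


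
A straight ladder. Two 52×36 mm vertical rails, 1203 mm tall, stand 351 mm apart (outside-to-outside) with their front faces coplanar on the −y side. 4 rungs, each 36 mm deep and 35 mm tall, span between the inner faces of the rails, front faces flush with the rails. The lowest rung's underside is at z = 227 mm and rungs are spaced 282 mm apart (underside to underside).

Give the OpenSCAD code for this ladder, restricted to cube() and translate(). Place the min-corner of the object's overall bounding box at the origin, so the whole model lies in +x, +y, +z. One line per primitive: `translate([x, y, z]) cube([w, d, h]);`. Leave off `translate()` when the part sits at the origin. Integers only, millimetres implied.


cube([52, 36, 1203]);
translate([299, 0, 0]) cube([52, 36, 1203]);
translate([52, 0, 227]) cube([247, 36, 35]);
translate([52, 0, 509]) cube([247, 36, 35]);
translate([52, 0, 791]) cube([247, 36, 35]);
translate([52, 0, 1073]) cube([247, 36, 35]);


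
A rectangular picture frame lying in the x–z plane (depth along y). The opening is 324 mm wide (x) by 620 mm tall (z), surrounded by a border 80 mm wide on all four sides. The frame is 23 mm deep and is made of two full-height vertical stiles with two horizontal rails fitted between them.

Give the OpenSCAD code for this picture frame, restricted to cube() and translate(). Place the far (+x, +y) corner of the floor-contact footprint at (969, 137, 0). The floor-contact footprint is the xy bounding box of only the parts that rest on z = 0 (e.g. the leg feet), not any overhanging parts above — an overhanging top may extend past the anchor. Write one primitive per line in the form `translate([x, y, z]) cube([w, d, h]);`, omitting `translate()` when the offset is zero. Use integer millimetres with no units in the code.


translate([485, 114, 0]) cube([80, 23, 780]);
translate([889, 114, 0]) cube([80, 23, 780]);
translate([565, 114, 0]) cube([324, 23, 80]);
translate([565, 114, 700]) cube([324, 23, 80]);


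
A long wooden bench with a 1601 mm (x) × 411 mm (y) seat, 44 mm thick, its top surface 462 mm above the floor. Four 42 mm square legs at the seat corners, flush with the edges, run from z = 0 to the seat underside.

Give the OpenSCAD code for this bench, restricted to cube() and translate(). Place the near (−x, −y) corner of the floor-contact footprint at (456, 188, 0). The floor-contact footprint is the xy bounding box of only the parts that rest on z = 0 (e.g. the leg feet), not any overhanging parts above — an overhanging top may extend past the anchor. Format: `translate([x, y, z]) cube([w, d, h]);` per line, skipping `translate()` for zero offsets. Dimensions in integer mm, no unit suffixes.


translate([456, 188, 418]) cube([1601, 411, 44]);
translate([456, 188, 0]) cube([42, 42, 418]);
translate([456, 557, 0]) cube([42, 42, 418]);
translate([2015, 188, 0]) cube([42, 42, 418]);
translate([2015, 557, 0]) cube([42, 42, 418]);


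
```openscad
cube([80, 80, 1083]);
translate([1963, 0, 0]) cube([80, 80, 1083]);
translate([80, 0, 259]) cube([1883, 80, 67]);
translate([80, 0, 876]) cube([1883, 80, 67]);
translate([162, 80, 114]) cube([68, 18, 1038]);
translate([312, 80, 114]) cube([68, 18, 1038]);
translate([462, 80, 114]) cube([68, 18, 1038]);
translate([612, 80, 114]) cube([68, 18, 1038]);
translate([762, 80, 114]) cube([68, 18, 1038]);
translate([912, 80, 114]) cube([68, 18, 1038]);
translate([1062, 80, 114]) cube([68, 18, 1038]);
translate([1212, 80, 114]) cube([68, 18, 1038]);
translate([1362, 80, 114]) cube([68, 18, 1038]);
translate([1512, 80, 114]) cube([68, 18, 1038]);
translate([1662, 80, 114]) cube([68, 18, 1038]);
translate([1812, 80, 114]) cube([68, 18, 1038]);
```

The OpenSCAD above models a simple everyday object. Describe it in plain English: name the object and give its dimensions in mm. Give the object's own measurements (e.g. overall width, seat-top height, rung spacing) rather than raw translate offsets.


A fence section. Two 80×80 mm posts, 1083 mm tall, stand on the floor with a clear span of 1883 mm between their inner faces. Two horizontal rails of 80×67 mm section span the gap between the posts with their undersides at z = 259 mm and z = 876 mm, flush with the posts' −y face. 12 pickets, each 68 mm wide, 18 mm thick and 1038 mm tall, are fixed to the +y face of the rails with their bottoms at z = 114 mm, spaced across the span with a 82 mm gap after the −x post and between neighbouring pickets, with 83 mm left before the +x post.


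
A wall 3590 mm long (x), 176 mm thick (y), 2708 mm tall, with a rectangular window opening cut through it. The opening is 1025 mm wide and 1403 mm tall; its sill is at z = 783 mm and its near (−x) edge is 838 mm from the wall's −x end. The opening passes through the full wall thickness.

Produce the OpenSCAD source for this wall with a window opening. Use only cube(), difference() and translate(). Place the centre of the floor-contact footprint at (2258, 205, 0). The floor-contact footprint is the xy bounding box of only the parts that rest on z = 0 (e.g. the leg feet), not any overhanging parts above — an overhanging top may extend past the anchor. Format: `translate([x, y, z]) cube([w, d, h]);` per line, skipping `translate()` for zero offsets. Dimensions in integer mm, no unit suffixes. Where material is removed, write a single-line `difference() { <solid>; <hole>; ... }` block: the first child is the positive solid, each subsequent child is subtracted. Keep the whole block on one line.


difference() { translate([463, 117, 0]) cube([3590, 176, 2708]); translate([1301, 117, 783]) cube([1025, 176, 1403]); }


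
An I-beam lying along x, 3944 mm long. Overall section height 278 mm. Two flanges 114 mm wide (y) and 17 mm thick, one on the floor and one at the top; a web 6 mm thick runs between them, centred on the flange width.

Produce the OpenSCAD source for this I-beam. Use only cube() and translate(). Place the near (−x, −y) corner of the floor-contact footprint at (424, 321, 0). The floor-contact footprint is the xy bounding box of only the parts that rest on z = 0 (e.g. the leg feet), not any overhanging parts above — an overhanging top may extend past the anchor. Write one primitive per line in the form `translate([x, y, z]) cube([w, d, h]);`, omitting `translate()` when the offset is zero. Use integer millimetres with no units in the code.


translate([424, 321, 0]) cube([3944, 114, 17]);
translate([424, 375, 17]) cube([3944, 6, 244]);
translate([424, 321, 261]) cube([3944, 114, 17]);


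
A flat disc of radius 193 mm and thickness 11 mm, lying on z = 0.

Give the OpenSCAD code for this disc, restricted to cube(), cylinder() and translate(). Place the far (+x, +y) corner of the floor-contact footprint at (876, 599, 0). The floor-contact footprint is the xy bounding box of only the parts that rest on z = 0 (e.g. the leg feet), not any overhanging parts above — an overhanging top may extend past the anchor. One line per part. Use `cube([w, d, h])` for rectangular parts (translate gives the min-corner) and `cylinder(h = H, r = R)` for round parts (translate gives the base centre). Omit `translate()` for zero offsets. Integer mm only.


translate([683, 406, 0]) cylinder(h = 11, r = 193);


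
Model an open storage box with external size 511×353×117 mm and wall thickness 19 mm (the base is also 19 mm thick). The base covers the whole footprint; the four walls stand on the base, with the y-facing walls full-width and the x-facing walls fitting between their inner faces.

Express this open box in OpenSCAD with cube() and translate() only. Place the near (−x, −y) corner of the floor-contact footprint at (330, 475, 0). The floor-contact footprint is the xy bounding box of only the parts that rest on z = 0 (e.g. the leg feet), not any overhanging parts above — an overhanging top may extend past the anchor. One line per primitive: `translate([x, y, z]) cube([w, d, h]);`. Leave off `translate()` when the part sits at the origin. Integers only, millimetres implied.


translate([330, 475, 0]) cube([511, 353, 19]);
translate([330, 475, 19]) cube([511, 19, 98]);
translate([330, 809, 19]) cube([511, 19, 98]);
translate([330, 494, 19]) cube([19, 315, 98]);
translate([822, 494, 19]) cube([19, 315, 98]);


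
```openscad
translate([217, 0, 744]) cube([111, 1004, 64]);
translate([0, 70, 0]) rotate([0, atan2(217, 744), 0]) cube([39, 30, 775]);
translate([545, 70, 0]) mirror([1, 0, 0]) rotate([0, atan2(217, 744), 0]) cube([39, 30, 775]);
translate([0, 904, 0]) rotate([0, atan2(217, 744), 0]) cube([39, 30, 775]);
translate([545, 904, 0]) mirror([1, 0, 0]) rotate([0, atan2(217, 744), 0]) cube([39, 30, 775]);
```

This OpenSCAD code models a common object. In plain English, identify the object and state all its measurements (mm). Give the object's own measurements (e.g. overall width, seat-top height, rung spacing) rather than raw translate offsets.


A sawhorse. A 111×1004×64 mm beam (x, y, z) sits on two A-frame leg pairs. Each pair is two raked legs of 39×30 mm section (30 mm along y) splaying symmetrically in x. Each leg rises 744 mm vertically over 217 mm of horizontal reach and is 775 mm long along its own axis. Every leg's outer bottom edge rests on the floor and its outer top edge meets a bottom edge of the beam — the left legs (tilting toward +x) meet the beam's −x bottom edge, the right legs (their mirror images, tilting toward −x) meet its +x bottom edge — so the leg tops tuck under the beam, the beam's underside is 744 mm above the floor, and the feet are 545 mm apart outside-to-outside with the beam centred between them. The two leg pairs are set in 70 mm from either end of the beam.


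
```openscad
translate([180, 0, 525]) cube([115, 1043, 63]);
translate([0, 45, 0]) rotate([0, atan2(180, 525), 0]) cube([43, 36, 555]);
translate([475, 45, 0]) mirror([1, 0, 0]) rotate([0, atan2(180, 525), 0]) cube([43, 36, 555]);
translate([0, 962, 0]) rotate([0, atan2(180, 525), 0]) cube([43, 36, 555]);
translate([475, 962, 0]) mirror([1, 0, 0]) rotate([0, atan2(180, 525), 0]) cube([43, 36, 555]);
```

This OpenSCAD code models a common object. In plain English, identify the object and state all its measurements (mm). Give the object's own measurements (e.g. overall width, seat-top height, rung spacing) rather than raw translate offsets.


A sawhorse. A 115×1043×63 mm beam (x, y, z) sits on two A-frame leg pairs. Each pair is two raked legs of 43×36 mm section (36 mm along y) splaying symmetrically in x. Each leg rises 525 mm vertically over 180 mm of horizontal reach and is 555 mm long along its own axis. Every leg's outer bottom edge rests on the floor and its outer top edge meets a bottom edge of the beam — the left legs (tilting toward +x) meet the beam's −x bottom edge, the right legs (their mirror images, tilting toward −x) meet its +x bottom edge — so the leg tops tuck under the beam, the beam's underside is 525 mm above the floor, and the feet are 475 mm apart outside-to-outside with the beam centred between them. The two leg pairs are set in 45 mm from either end of the beam.


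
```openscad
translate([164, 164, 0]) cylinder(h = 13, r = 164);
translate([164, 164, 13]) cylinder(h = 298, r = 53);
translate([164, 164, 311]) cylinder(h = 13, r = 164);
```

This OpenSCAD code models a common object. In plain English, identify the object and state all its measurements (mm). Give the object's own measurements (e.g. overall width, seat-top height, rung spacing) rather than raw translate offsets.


A spool: two coaxial disc flanges of radius 164 mm and thickness 13 mm, joined by a core cylinder of radius 53 mm and height 298 mm. The lower flange rests on z = 0 and the three cylinders share a vertical axis.


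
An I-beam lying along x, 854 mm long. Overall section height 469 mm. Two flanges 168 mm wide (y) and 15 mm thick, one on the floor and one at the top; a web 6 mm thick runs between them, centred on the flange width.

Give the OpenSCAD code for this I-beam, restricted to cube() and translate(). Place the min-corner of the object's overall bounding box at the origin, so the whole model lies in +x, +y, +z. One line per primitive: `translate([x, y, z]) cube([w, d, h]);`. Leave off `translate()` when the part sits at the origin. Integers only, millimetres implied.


cube([854, 168, 15]);
translate([0, 81, 15]) cube([854, 6, 439]);
translate([0, 0, 454]) cube([854, 168, 15]);


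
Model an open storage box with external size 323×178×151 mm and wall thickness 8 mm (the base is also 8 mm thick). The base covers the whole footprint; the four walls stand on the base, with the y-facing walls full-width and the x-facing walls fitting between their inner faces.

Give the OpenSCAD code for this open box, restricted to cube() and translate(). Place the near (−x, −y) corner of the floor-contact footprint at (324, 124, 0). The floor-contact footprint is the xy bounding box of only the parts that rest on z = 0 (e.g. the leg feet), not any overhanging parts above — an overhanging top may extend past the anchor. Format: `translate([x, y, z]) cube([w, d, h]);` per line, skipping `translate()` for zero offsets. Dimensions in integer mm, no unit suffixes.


translate([324, 124, 0]) cube([323, 178, 8]);
translate([324, 124, 8]) cube([323, 8, 143]);
translate([324, 294, 8]) cube([323, 8, 143]);
translate([324, 132, 8]) cube([8, 162, 143]);
translate([639, 132, 8]) cube([8, 162, 143]);


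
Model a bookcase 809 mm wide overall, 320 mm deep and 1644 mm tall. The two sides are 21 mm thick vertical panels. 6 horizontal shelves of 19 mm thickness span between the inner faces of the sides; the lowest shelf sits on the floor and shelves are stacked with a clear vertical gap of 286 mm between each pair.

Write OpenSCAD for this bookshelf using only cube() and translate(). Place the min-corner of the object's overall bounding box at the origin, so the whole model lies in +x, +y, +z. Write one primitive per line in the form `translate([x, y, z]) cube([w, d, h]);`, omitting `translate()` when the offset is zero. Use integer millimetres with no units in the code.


cube([21, 320, 1644]);
translate([788, 0, 0]) cube([21, 320, 1644]);
translate([21, 0, 0]) cube([767, 320, 19]);
translate([21, 0, 305]) cube([767, 320, 19]);
translate([21, 0, 610]) cube([767, 320, 19]);
translate([21, 0, 915]) cube([767, 320, 19]);
translate([21, 0, 1220]) cube([767, 320, 19]);
translate([21, 0, 1525]) cube([767, 320, 19]);


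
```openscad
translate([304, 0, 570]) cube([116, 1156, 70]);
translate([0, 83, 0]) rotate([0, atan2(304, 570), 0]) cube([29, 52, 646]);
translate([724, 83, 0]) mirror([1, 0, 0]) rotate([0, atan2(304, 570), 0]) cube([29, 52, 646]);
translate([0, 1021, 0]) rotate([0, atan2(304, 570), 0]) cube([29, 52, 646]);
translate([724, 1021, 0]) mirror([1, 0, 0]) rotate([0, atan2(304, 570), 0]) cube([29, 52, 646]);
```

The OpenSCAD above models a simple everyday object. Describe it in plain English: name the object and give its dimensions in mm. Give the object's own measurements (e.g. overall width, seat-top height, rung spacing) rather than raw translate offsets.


A sawhorse. A 116×1156×70 mm beam (x, y, z) sits on two A-frame leg pairs. Each pair is two raked legs of 29×52 mm section (52 mm along y) splaying symmetrically in x. Each leg rises 570 mm vertically over 304 mm of horizontal reach and is 646 mm long along its own axis. Every leg's outer bottom edge rests on the floor and its outer top edge meets a bottom edge of the beam — the left legs (tilting toward +x) meet the beam's −x bottom edge, the right legs (their mirror images, tilting toward −x) meet its +x bottom edge — so the leg tops tuck under the beam, the beam's underside is 570 mm above the floor, and the feet are 724 mm apart outside-to-outside with the beam centred between them. The two leg pairs are set in 83 mm from either end of the beam.


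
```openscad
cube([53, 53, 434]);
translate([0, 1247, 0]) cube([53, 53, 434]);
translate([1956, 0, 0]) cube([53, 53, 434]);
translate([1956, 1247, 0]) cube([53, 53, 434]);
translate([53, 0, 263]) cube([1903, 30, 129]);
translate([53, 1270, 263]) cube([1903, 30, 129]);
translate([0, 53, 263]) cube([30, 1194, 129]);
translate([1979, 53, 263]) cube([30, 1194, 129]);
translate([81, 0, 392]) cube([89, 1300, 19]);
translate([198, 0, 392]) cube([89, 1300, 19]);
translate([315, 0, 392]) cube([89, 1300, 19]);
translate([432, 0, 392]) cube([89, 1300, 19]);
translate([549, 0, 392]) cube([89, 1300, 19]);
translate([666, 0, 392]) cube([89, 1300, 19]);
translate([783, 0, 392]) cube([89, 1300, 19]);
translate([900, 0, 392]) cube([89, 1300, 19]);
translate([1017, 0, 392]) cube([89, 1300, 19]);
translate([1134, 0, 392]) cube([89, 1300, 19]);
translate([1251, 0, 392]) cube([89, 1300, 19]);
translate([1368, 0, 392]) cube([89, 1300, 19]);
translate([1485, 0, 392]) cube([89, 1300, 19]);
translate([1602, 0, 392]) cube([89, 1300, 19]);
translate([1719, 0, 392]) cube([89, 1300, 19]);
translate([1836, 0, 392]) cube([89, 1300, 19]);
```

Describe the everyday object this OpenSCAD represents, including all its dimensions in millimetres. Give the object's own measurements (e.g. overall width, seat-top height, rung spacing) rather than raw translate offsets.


A bed frame 2009 mm long (x) by 1300 mm wide (y). Four 53×53 mm corner posts, 434 mm tall, at the corners of the footprint. Four rails of 30 mm thickness and 129 mm height run between adjacent posts with their undersides at z = 263 mm, their outer faces flush with the outside of the frame (the two x-running rails run between the posts' inner faces; the two y-running rails run between the posts' inner faces). 16 slats, each 89 mm wide (x) and 19 mm thick, lie across the top of the two x-running rails, running the full 1300 mm width of the frame in y; along x they sit between the end posts with a 28 mm gap after the −x posts and between neighbouring slats, leaving 31 mm before the +x posts.


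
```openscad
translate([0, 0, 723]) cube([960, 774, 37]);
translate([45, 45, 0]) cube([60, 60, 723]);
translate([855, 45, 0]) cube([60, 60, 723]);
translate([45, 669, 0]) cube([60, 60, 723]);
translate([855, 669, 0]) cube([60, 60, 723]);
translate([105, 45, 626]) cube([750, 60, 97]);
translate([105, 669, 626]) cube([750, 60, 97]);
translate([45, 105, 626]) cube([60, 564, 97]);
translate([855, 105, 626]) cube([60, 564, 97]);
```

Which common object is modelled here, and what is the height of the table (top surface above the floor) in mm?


A table. The table height is 760 mm.

A 960×774×37 slab sits at z = 723 on four 60 mm square posts — a table. The top surface is at 723 + 37 = 760 mm.


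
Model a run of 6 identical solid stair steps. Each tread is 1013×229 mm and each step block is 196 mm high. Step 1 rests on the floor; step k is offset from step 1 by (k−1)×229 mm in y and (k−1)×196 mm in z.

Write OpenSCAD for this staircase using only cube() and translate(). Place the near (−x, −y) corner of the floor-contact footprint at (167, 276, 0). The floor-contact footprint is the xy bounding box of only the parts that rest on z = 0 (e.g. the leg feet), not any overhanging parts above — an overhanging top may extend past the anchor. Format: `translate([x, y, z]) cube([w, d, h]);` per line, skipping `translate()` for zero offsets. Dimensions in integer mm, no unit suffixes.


translate([167, 276, 0]) cube([1013, 229, 196]);
translate([167, 505, 196]) cube([1013, 229, 196]);
translate([167, 734, 392]) cube([1013, 229, 196]);
translate([167, 963, 588]) cube([1013, 229, 196]);
translate([167, 1192, 784]) cube([1013, 229, 196]);
translate([167, 1421, 980]) cube([1013, 229, 196]);


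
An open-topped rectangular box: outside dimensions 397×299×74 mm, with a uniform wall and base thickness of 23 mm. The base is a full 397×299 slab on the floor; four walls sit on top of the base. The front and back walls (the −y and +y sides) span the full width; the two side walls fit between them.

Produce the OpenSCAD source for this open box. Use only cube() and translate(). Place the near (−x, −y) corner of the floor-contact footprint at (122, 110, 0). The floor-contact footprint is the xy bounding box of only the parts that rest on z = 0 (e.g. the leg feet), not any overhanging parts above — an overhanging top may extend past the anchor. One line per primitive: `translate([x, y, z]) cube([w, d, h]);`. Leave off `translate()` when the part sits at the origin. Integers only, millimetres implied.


translate([122, 110, 0]) cube([397, 299, 23]);
translate([122, 110, 23]) cube([397, 23, 51]);
translate([122, 386, 23]) cube([397, 23, 51]);
translate([122, 133, 23]) cube([23, 253, 51]);
translate([496, 133, 23]) cube([23, 253, 51]);


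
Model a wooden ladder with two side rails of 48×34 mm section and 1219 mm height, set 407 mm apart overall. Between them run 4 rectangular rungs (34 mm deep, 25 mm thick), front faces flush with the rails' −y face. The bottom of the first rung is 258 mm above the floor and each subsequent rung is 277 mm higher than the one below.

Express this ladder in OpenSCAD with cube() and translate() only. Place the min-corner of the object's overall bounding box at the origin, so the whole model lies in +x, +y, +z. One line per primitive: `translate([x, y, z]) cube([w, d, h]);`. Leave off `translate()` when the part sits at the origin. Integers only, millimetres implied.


// rung span = 407 - 2*48 = 311
// rung[k] z = 258 + k*277
cube([48, 34, 1219]);
translate([359, 0, 0]) cube([48, 34, 1219]);
translate([48, 0, 258]) cube([311, 34, 25]);
translate([48, 0, 535]) cube([311, 34, 25]);
translate([48, 0, 812]) cube([311, 34, 25]);
translate([48, 0, 1089]) cube([311, 34, 25]);


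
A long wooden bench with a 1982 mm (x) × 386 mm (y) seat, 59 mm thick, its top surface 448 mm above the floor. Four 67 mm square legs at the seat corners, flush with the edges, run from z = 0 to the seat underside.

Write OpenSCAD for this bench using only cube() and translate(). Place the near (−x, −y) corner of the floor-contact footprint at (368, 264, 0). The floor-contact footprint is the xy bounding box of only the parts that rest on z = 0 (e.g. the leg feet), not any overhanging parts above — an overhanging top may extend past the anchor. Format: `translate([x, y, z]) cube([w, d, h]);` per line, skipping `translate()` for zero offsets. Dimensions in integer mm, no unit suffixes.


translate([368, 264, 389]) cube([1982, 386, 59]);
translate([368, 264, 0]) cube([67, 67, 389]);
translate([368, 583, 0]) cube([67, 67, 389]);
translate([2283, 264, 0]) cube([67, 67, 389]);
translate([2283, 583, 0]) cube([67, 67, 389]);


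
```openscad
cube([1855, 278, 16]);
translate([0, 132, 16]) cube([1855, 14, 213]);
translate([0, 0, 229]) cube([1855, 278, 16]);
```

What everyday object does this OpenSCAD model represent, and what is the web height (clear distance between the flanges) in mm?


An I-beam. The web height is 213 mm.

Two wide flanges with a thin centred web — an I-beam. Overall 245 mm minus two 16 mm flanges gives a web of 245 − 2·16 = 213 mm.


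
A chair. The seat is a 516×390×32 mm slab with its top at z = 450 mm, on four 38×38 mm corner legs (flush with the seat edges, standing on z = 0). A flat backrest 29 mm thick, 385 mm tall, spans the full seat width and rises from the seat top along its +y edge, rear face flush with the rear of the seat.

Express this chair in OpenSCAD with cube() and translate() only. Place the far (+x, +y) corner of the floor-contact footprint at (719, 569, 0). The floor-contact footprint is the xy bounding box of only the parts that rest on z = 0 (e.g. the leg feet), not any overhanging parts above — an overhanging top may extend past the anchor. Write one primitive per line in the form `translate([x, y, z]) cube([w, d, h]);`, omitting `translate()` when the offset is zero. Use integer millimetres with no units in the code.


// leg_h = 450 - 32 = 418
translate([203, 179, 418]) cube([516, 390, 32]);
translate([203, 179, 0]) cube([38, 38, 418]);
translate([681, 179, 0]) cube([38, 38, 418]);
translate([203, 531, 0]) cube([38, 38, 418]);
translate([681, 531, 0]) cube([38, 38, 418]);
translate([203, 540, 450]) cube([516, 29, 385]);


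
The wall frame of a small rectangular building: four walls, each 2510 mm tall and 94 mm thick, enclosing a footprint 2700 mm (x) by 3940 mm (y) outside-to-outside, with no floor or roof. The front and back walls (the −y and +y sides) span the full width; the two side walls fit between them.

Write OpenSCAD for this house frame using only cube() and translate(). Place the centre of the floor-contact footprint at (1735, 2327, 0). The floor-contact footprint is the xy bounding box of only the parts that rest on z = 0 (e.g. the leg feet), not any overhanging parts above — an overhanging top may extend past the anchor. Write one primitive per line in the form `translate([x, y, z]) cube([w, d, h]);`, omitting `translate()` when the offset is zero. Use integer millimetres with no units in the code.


translate([385, 357, 0]) cube([2700, 94, 2510]);
translate([385, 4203, 0]) cube([2700, 94, 2510]);
translate([385, 451, 0]) cube([94, 3752, 2510]);
translate([2991, 451, 0]) cube([94, 3752, 2510]);


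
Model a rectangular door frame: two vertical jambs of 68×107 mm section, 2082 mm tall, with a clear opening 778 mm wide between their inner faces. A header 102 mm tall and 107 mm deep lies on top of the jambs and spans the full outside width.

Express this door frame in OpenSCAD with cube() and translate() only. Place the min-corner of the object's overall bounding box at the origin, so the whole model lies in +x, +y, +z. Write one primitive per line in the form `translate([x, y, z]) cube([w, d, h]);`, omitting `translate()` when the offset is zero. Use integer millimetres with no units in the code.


cube([68, 107, 2082]);
translate([846, 0, 0]) cube([68, 107, 2082]);
translate([0, 0, 2082]) cube([914, 107, 102]);


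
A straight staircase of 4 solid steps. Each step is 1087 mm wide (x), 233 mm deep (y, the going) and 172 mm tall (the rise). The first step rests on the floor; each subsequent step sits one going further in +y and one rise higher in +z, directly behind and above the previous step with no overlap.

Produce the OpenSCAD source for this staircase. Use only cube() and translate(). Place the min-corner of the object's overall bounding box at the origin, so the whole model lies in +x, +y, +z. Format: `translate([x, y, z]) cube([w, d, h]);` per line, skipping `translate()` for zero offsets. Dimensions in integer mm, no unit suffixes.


cube([1087, 233, 172]);
translate([0, 233, 172]) cube([1087, 233, 172]);
translate([0, 466, 344]) cube([1087, 233, 172]);
translate([0, 699, 516]) cube([1087, 233, 172]);


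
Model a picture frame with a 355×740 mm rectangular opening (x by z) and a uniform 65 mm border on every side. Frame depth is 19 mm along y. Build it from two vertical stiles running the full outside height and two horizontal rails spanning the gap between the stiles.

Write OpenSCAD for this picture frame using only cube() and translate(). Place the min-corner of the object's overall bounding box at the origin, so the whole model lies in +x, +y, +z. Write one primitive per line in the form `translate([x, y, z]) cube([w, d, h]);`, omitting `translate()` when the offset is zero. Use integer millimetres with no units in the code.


cube([65, 19, 870]);
translate([420, 0, 0]) cube([65, 19, 870]);
translate([65, 0, 0]) cube([355, 19, 65]);
translate([65, 0, 805]) cube([355, 19, 65]);


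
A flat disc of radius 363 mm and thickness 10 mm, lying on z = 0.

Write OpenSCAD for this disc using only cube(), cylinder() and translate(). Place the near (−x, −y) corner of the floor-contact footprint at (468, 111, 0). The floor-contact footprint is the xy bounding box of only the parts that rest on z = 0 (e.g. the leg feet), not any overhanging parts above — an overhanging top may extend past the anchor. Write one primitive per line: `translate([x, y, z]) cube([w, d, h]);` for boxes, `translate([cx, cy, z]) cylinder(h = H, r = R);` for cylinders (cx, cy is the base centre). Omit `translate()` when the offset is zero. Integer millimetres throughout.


translate([831, 474, 0]) cylinder(h = 10, r = 363);


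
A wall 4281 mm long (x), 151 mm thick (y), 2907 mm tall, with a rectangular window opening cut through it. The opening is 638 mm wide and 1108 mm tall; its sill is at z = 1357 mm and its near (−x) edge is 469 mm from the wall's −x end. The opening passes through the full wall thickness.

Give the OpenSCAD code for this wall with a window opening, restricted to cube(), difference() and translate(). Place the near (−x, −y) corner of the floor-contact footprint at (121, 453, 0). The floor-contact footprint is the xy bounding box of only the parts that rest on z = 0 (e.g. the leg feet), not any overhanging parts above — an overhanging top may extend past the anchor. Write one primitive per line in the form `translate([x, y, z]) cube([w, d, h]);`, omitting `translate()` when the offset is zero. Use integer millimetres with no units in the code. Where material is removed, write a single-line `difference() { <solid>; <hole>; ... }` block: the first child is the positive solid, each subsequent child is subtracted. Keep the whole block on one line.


difference() { translate([121, 453, 0]) cube([4281, 151, 2907]); translate([590, 453, 1357]) cube([638, 151, 1108]); }
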